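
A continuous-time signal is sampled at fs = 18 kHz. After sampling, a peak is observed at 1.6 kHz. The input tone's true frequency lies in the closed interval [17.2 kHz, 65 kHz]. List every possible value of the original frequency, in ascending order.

19.6 kHz, 34.4 kHz, 37.6 kHz, 52.4 kHz, 55.6 kHz

Frequencies that alias to 1.6 kHz are k·fs ± 1.6 kHz for integer k ≥ 0.
k=0: 1.6 kHz.
k=1: 16.4 kHz, 19.6 kHz.
k=2: 34.4 kHz, 37.6 kHz.
k=3: 52.4 kHz, 55.6 kHz.
k=4: 70.4 kHz, 73.6 kHz.
Within [17.2 kHz, 65 kHz]: 19.6 kHz, 34.4 kHz, 37.6 kHz, 52.4 kHz, 55.6 kHz.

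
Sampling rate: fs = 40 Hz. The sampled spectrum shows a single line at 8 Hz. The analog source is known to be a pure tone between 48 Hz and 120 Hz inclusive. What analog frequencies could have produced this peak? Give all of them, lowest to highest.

48 Hz, 72 Hz, 88 Hz, 112 Hz

Frequencies that alias to 8 Hz are k·fs ± 8 Hz for integer k ≥ 0.
k=0: 8 Hz.
k=1: 32 Hz, 48 Hz.
k=2: 72 Hz, 88 Hz.
k=3: 112 Hz, 128 Hz.
k=4: 152 Hz, 168 Hz.
Within [48 Hz, 120 Hz]: 48 Hz, 72 Hz, 88 Hz, 112 Hz.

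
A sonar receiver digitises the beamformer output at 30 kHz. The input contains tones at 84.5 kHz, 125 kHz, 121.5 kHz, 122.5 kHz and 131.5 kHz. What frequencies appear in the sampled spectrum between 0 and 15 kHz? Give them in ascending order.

fs/2 = 15 kHz.
84.5 kHz mod fs = 24.5 kHz.
24.5 kHz > fs/2 = 15 kHz, folds to fs − 24.5 kHz = 5.5 kHz.
125 kHz mod fs = 5 kHz.
5 kHz ≤ fs/2 = 15 kHz, appears at 5 kHz.
121.5 kHz mod fs = 1.5 kHz.
1.5 kHz ≤ fs/2 = 15 kHz, appears at 1.5 kHz.
122.5 kHz mod fs = 2.5 kHz.
2.5 kHz ≤ fs/2 = 15 kHz, appears at 2.5 kHz.
131.5 kHz mod fs = 11.5 kHz.
11.5 kHz ≤ fs/2 = 15 kHz, appears at 11.5 kHz.
Distinct values: {1.5 kHz, 2.5 kHz, 5 kHz, 5.5 kHz, 11.5 kHz}.

1.5 kHz, 2.5 kHz, 5 kHz, 5.5 kHz, 11.5 kHz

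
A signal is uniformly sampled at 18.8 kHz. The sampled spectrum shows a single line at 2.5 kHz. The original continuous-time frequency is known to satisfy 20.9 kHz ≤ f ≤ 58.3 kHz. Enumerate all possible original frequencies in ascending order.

Frequencies that alias to 2.5 kHz are k·fs ± 2.5 kHz for integer k ≥ 0.
k=0: 2.5 kHz.
k=1: 16.3 kHz, 21.3 kHz.
k=2: 35.1 kHz, 40.1 kHz.
k=3: 53.9 kHz, 58.9 kHz.
k=4: 72.7 kHz, 77.7 kHz.
Within [20.9 kHz, 58.3 kHz]: 21.3 kHz, 35.1 kHz, 40.1 kHz, 53.9 kHz.

21.3 kHz, 35.1 kHz, 40.1 kHz, 53.9 kHz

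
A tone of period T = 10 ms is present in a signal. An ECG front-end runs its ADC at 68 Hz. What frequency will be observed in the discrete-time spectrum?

T = 10 ms → f = 1/T = 100 Hz.
100 Hz mod fs = 32 Hz.
32 Hz ≤ fs/2 = 34 Hz, appears at 32 Hz.

32 Hz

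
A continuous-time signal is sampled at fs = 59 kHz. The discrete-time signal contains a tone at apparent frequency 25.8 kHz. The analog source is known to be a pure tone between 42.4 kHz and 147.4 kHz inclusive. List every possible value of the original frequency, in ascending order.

Frequencies that alias to 25.8 kHz are k·fs ± 25.8 kHz for integer k ≥ 0.
k=0: 25.8 kHz.
k=1: 33.2 kHz, 84.8 kHz.
k=2: 92.2 kHz, 143.8 kHz.
k=3: 151.2 kHz, 202.8 kHz.
Within [42.4 kHz, 147.4 kHz]: 84.8 kHz, 92.2 kHz, 143.8 kHz.

84.8 kHz, 92.2 kHz, 143.8 kHz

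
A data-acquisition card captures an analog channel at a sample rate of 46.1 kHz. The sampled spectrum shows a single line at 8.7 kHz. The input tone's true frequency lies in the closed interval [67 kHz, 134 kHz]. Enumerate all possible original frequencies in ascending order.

83.5 kHz, 100.9 kHz, 129.6 kHz

Frequencies that alias to 8.7 kHz are k·fs ± 8.7 kHz for integer k ≥ 0.
k=0: 8.7 kHz.
k=1: 37.4 kHz, 54.8 kHz.
k=2: 83.5 kHz, 100.9 kHz.
k=3: 129.6 kHz, 147 kHz.
k=4: 175.7 kHz, 193.1 kHz.
Within [67 kHz, 134 kHz]: 83.5 kHz, 100.9 kHz, 129.6 kHz.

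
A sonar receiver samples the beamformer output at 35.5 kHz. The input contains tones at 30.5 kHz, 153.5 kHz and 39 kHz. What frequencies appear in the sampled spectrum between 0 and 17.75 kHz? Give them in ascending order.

fs/2 = 17.75 kHz.
30.5 kHz > fs/2 = 17.75 kHz, folds to fs − 30.5 kHz = 5 kHz.
153.5 kHz mod fs = 11.5 kHz.
11.5 kHz ≤ fs/2 = 17.75 kHz, appears at 11.5 kHz.
39 kHz mod fs = 3.5 kHz.
3.5 kHz ≤ fs/2 = 17.75 kHz, appears at 3.5 kHz.
Distinct values: {3.5 kHz, 5 kHz, 11.5 kHz}.

3.5 kHz, 5 kHz, 11.5 kHz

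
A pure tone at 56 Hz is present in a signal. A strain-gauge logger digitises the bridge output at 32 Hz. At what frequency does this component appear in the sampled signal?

8 Hz

56 Hz mod fs = 24 Hz.
24 Hz > fs/2 = 16 Hz, folds to fs − 24 Hz = 8 Hz.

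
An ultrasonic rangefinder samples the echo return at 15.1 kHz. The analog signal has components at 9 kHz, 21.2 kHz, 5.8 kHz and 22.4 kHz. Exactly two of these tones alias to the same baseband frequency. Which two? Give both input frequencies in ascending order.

fs/2 = 7.55 kHz.
9 kHz > fs/2 = 7.55 kHz, folds to fs − 9 kHz = 6.1 kHz.
21.2 kHz mod fs = 6.1 kHz.
6.1 kHz ≤ fs/2 = 7.55 kHz, appears at 6.1 kHz.
5.8 kHz ≤ fs/2 = 7.55 kHz, passes unchanged.
22.4 kHz mod fs = 7.3 kHz.
7.3 kHz ≤ fs/2 = 7.55 kHz, appears at 7.3 kHz.
9 kHz and 21.2 kHz both map to 6.1 kHz.

9 kHz, 21.2 kHz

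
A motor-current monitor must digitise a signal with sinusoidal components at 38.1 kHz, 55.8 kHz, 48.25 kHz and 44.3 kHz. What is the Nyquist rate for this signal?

111.6 kHz

Highest-frequency component: 55.8 kHz.
Nyquist rate = 2 × 55.8 kHz = 111.6 kHz.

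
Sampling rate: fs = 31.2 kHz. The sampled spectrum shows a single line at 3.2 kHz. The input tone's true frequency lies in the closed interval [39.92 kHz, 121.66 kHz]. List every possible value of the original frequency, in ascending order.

59.2 kHz, 65.6 kHz, 90.4 kHz, 96.8 kHz, 121.6 kHz

Frequencies that alias to 3.2 kHz are k·fs ± 3.2 kHz for integer k ≥ 0.
k=0: 3.2 kHz.
k=1: 28 kHz, 34.4 kHz.
k=2: 59.2 kHz, 65.6 kHz.
k=3: 90.4 kHz, 96.8 kHz.
k=4: 121.6 kHz, 128 kHz.
k=5: 152.8 kHz, 159.2 kHz.
Within [39.92 kHz, 121.66 kHz]: 59.2 kHz, 65.6 kHz, 90.4 kHz, 96.8 kHz, 121.6 kHz.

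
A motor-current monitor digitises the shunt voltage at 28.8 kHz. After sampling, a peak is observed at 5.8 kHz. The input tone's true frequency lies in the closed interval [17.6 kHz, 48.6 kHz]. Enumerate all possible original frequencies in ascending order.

Frequencies that alias to 5.8 kHz are k·fs ± 5.8 kHz for integer k ≥ 0.
k=0: 5.8 kHz.
k=1: 23 kHz, 34.6 kHz.
k=2: 51.8 kHz, 63.4 kHz.
Within [17.6 kHz, 48.6 kHz]: 23 kHz, 34.6 kHz.

23 kHz, 34.6 kHz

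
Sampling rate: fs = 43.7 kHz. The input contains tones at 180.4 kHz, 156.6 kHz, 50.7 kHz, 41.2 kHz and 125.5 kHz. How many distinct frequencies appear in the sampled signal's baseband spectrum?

4

fs/2 = 21.85 kHz.
180.4 kHz mod fs = 5.6 kHz.
5.6 kHz ≤ fs/2 = 21.85 kHz, appears at 5.6 kHz.
156.6 kHz mod fs = 25.5 kHz.
25.5 kHz > fs/2 = 21.85 kHz, folds to fs − 25.5 kHz = 18.2 kHz.
50.7 kHz mod fs = 7 kHz.
7 kHz ≤ fs/2 = 21.85 kHz, appears at 7 kHz.
41.2 kHz > fs/2 = 21.85 kHz, folds to fs − 41.2 kHz = 2.5 kHz.
125.5 kHz mod fs = 38.1 kHz.
38.1 kHz > fs/2 = 21.85 kHz, folds to fs − 38.1 kHz = 5.6 kHz.
Distinct values: {2.5 kHz, 5.6 kHz, 7 kHz, 18.2 kHz} → 4.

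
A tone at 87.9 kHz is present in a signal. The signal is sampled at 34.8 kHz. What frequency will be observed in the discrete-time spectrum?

87.9 kHz mod fs = 18.3 kHz.
18.3 kHz > fs/2 = 17.4 kHz, folds to fs − 18.3 kHz = 16.5 kHz.

16.5 kHz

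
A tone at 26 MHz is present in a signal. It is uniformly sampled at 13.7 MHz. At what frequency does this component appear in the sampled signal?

26 MHz mod fs = 12.3 MHz.
12.3 MHz > fs/2 = 6.85 MHz, folds to fs − 12.3 MHz = 1.4 MHz.

1.4 MHz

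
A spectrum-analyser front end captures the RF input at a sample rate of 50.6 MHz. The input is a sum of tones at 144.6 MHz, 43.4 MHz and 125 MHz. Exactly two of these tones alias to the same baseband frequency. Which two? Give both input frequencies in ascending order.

43.4 MHz, 144.6 MHz

fs/2 = 25.3 MHz.
144.6 MHz mod fs = 43.4 MHz.
43.4 MHz > fs/2 = 25.3 MHz, folds to fs − 43.4 MHz = 7.2 MHz.
43.4 MHz > fs/2 = 25.3 MHz, folds to fs − 43.4 MHz = 7.2 MHz.
125 MHz mod fs = 23.8 MHz.
23.8 MHz ≤ fs/2 = 25.3 MHz, appears at 23.8 MHz.
43.4 MHz and 144.6 MHz both map to 7.2 MHz.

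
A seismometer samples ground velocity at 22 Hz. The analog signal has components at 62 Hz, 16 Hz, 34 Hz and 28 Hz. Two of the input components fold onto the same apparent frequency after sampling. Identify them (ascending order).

fs/2 = 11 Hz.
62 Hz mod fs = 18 Hz.
18 Hz > fs/2 = 11 Hz, folds to fs − 18 Hz = 4 Hz.
16 Hz > fs/2 = 11 Hz, folds to fs − 16 Hz = 6 Hz.
34 Hz mod fs = 12 Hz.
12 Hz > fs/2 = 11 Hz, folds to fs − 12 Hz = 10 Hz.
28 Hz mod fs = 6 Hz.
6 Hz ≤ fs/2 = 11 Hz, appears at 6 Hz.
16 Hz and 28 Hz both map to 6 Hz.

16 Hz, 28 Hz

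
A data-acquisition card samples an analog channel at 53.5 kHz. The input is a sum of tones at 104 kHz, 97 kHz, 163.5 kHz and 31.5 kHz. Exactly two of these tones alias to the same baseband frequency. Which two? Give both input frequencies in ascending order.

104 kHz, 163.5 kHz

fs/2 = 26.75 kHz.
104 kHz mod fs = 50.5 kHz.
50.5 kHz > fs/2 = 26.75 kHz, folds to fs − 50.5 kHz = 3 kHz.
97 kHz mod fs = 43.5 kHz.
43.5 kHz > fs/2 = 26.75 kHz, folds to fs − 43.5 kHz = 10 kHz.
163.5 kHz mod fs = 3 kHz.
3 kHz ≤ fs/2 = 26.75 kHz, appears at 3 kHz.
31.5 kHz > fs/2 = 26.75 kHz, folds to fs − 31.5 kHz = 22 kHz.
104 kHz and 163.5 kHz both map to 3 kHz.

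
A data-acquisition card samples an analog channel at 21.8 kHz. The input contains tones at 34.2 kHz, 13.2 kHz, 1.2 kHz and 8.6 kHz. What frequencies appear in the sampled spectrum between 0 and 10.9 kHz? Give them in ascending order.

fs/2 = 10.9 kHz.
34.2 kHz mod fs = 12.4 kHz.
12.4 kHz > fs/2 = 10.9 kHz, folds to fs − 12.4 kHz = 9.4 kHz.
13.2 kHz > fs/2 = 10.9 kHz, folds to fs − 13.2 kHz = 8.6 kHz.
1.2 kHz ≤ fs/2 = 10.9 kHz, passes unchanged.
8.6 kHz ≤ fs/2 = 10.9 kHz, passes unchanged.
Distinct values: {1.2 kHz, 8.6 kHz, 9.4 kHz}.

1.2 kHz, 8.6 kHz, 9.4 kHz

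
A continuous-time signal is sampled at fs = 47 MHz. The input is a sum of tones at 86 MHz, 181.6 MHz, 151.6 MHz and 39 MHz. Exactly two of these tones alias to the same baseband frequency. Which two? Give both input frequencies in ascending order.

39 MHz, 86 MHz

fs/2 = 23.5 MHz.
86 MHz mod fs = 39 MHz.
39 MHz > fs/2 = 23.5 MHz, folds to fs − 39 MHz = 8 MHz.
181.6 MHz mod fs = 40.6 MHz.
40.6 MHz > fs/2 = 23.5 MHz, folds to fs − 40.6 MHz = 6.4 MHz.
151.6 MHz mod fs = 10.6 MHz.
10.6 MHz ≤ fs/2 = 23.5 MHz, appears at 10.6 MHz.
39 MHz > fs/2 = 23.5 MHz, folds to fs − 39 MHz = 8 MHz.
39 MHz and 86 MHz both map to 8 MHz.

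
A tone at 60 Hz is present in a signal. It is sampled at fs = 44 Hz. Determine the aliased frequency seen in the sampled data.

60 Hz mod fs = 16 Hz.
16 Hz ≤ fs/2 = 22 Hz, appears at 16 Hz.

16 Hz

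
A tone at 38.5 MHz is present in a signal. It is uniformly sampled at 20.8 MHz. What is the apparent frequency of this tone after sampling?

38.5 MHz mod fs = 17.7 MHz.
17.7 MHz > fs/2 = 10.4 MHz, folds to fs − 17.7 MHz = 3.1 MHz.

3.1 MHz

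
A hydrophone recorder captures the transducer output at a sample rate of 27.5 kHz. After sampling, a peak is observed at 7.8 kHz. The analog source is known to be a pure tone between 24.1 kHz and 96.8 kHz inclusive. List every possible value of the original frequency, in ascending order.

35.3 kHz, 47.2 kHz, 62.8 kHz, 74.7 kHz, 90.3 kHz

Frequencies that alias to 7.8 kHz are k·fs ± 7.8 kHz for integer k ≥ 0.
k=0: 7.8 kHz.
k=1: 19.7 kHz, 35.3 kHz.
k=2: 47.2 kHz, 62.8 kHz.
k=3: 74.7 kHz, 90.3 kHz.
k=4: 102.2 kHz, 117.8 kHz.
Within [24.1 kHz, 96.8 kHz]: 35.3 kHz, 47.2 kHz, 62.8 kHz, 74.7 kHz, 90.3 kHz.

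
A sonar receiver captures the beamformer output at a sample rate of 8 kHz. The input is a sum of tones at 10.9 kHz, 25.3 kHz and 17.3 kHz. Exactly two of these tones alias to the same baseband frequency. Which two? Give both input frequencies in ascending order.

17.3 kHz, 25.3 kHz

fs/2 = 4 kHz.
10.9 kHz mod fs = 2.9 kHz.
2.9 kHz ≤ fs/2 = 4 kHz, appears at 2.9 kHz.
25.3 kHz mod fs = 1.3 kHz.
1.3 kHz ≤ fs/2 = 4 kHz, appears at 1.3 kHz.
17.3 kHz mod fs = 1.3 kHz.
1.3 kHz ≤ fs/2 = 4 kHz, appears at 1.3 kHz.
17.3 kHz and 25.3 kHz both map to 1.3 kHz.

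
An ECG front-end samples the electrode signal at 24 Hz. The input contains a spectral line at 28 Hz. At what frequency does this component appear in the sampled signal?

28 Hz mod fs = 4 Hz.
4 Hz ≤ fs/2 = 12 Hz, appears at 4 Hz.

4 Hz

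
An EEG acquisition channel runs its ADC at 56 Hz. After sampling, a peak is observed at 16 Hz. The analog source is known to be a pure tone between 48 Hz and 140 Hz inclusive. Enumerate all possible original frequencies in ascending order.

Frequencies that alias to 16 Hz are k·fs ± 16 Hz for integer k ≥ 0.
k=0: 16 Hz.
k=1: 40 Hz, 72 Hz.
k=2: 96 Hz, 128 Hz.
k=3: 152 Hz, 184 Hz.
Within [48 Hz, 140 Hz]: 72 Hz, 96 Hz, 128 Hz.

72 Hz, 96 Hz, 128 Hz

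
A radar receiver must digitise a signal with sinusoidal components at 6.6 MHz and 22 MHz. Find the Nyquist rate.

Highest-frequency component: 22 MHz.
Nyquist rate = 2 × 22 MHz = 44 MHz.

44 MHz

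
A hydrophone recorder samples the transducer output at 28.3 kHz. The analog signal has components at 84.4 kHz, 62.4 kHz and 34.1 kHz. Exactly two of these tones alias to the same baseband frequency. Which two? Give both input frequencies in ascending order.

fs/2 = 14.15 kHz.
84.4 kHz mod fs = 27.8 kHz.
27.8 kHz > fs/2 = 14.15 kHz, folds to fs − 27.8 kHz = 0.5 kHz.
62.4 kHz mod fs = 5.8 kHz.
5.8 kHz ≤ fs/2 = 14.15 kHz, appears at 5.8 kHz.
34.1 kHz mod fs = 5.8 kHz.
5.8 kHz ≤ fs/2 = 14.15 kHz, appears at 5.8 kHz.
34.1 kHz and 62.4 kHz both map to 5.8 kHz.

34.1 kHz, 62.4 kHz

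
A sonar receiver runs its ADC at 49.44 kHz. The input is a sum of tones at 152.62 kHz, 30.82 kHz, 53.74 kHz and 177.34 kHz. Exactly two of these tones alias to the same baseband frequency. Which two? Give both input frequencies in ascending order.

53.74 kHz, 152.62 kHz

fs/2 = 24.72 kHz.
152.62 kHz mod fs = 4.3 kHz.
4.3 kHz ≤ fs/2 = 24.72 kHz, appears at 4.3 kHz.
30.82 kHz > fs/2 = 24.72 kHz, folds to fs − 30.82 kHz = 18.62 kHz.
53.74 kHz mod fs = 4.3 kHz.
4.3 kHz ≤ fs/2 = 24.72 kHz, appears at 4.3 kHz.
177.34 kHz mod fs = 29.02 kHz.
29.02 kHz > fs/2 = 24.72 kHz, folds to fs − 29.02 kHz = 20.42 kHz.
53.74 kHz and 152.62 kHz both map to 4.3 kHz.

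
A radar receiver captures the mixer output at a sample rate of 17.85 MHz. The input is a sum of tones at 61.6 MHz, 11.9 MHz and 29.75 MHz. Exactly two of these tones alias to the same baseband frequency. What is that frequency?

5.95 MHz

fs/2 = 8.925 MHz.
61.6 MHz mod fs = 8.05 MHz.
8.05 MHz ≤ fs/2 = 8.925 MHz, appears at 8.05 MHz.
11.9 MHz > fs/2 = 8.925 MHz, folds to fs − 11.9 MHz = 5.95 MHz.
29.75 MHz mod fs = 11.9 MHz.
11.9 MHz > fs/2 = 8.925 MHz, folds to fs − 11.9 MHz = 5.95 MHz.
11.9 MHz and 29.75 MHz both map to 5.95 MHz.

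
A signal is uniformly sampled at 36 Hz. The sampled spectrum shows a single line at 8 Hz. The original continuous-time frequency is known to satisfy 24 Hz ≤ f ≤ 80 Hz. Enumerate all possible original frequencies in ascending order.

28 Hz, 44 Hz, 64 Hz, 80 Hz

Frequencies that alias to 8 Hz are k·fs ± 8 Hz for integer k ≥ 0.
k=0: 8 Hz.
k=1: 28 Hz, 44 Hz.
k=2: 64 Hz, 80 Hz.
k=3: 100 Hz, 116 Hz.
Within [24 Hz, 80 Hz]: 28 Hz, 44 Hz, 64 Hz, 80 Hz.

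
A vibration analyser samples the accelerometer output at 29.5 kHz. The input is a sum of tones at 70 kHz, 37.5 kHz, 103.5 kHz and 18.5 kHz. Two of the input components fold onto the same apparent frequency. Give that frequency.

fs/2 = 14.75 kHz.
70 kHz mod fs = 11 kHz.
11 kHz ≤ fs/2 = 14.75 kHz, appears at 11 kHz.
37.5 kHz mod fs = 8 kHz.
8 kHz ≤ fs/2 = 14.75 kHz, appears at 8 kHz.
103.5 kHz mod fs = 15 kHz.
15 kHz > fs/2 = 14.75 kHz, folds to fs − 15 kHz = 14.5 kHz.
18.5 kHz > fs/2 = 14.75 kHz, folds to fs − 18.5 kHz = 11 kHz.
18.5 kHz and 70 kHz both map to 11 kHz.

11 kHz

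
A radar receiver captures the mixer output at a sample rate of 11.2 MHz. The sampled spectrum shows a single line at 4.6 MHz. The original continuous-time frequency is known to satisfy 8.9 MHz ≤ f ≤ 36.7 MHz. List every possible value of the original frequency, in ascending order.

15.8 MHz, 17.8 MHz, 27 MHz, 29 MHz

Frequencies that alias to 4.6 MHz are k·fs ± 4.6 MHz for integer k ≥ 0.
k=0: 4.6 MHz.
k=1: 6.6 MHz, 15.8 MHz.
k=2: 17.8 MHz, 27 MHz.
k=3: 29 MHz, 38.2 MHz.
k=4: 40.2 MHz, 49.4 MHz.
Within [8.9 MHz, 36.7 MHz]: 15.8 MHz, 17.8 MHz, 27 MHz, 29 MHz.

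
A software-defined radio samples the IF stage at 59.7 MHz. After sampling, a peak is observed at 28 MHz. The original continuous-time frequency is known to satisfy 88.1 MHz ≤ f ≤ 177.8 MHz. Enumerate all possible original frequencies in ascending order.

91.4 MHz, 147.4 MHz, 151.1 MHz

Frequencies that alias to 28 MHz are k·fs ± 28 MHz for integer k ≥ 0.
k=0: 28 MHz.
k=1: 31.7 MHz, 87.7 MHz.
k=2: 91.4 MHz, 147.4 MHz.
k=3: 151.1 MHz, 207.1 MHz.
k=4: 210.8 MHz, 266.8 MHz.
Within [88.1 MHz, 177.8 MHz]: 91.4 MHz, 147.4 MHz, 151.1 MHz.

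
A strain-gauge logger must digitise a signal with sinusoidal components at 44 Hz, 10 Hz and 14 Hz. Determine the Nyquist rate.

88 Hz

Highest-frequency component: 44 Hz.
Nyquist rate = 2 × 44 Hz = 88 Hz.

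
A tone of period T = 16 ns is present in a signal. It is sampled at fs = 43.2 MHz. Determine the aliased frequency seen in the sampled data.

T = 16 ns → f = 1/T = 62.5 MHz.
62.5 MHz mod fs = 19.3 MHz.
19.3 MHz ≤ fs/2 = 21.6 MHz, appears at 19.3 MHz.

19.3 MHz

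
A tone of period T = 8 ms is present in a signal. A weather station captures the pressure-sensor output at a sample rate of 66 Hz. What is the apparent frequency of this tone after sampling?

T = 8 ms → f = 1/T = 125 Hz.
125 Hz mod fs = 59 Hz.
59 Hz > fs/2 = 33 Hz, folds to fs − 59 Hz = 7 Hz.

7 Hz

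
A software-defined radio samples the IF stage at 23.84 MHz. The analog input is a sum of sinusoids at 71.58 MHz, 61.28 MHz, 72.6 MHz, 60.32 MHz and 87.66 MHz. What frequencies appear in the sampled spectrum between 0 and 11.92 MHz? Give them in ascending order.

fs/2 = 11.92 MHz.
71.58 MHz mod fs = 0.06 MHz.
0.06 MHz ≤ fs/2 = 11.92 MHz, appears at 0.06 MHz.
61.28 MHz mod fs = 13.6 MHz.
13.6 MHz > fs/2 = 11.92 MHz, folds to fs − 13.6 MHz = 10.24 MHz.
72.6 MHz mod fs = 1.08 MHz.
1.08 MHz ≤ fs/2 = 11.92 MHz, appears at 1.08 MHz.
60.32 MHz mod fs = 12.64 MHz.
12.64 MHz > fs/2 = 11.92 MHz, folds to fs − 12.64 MHz = 11.2 MHz.
87.66 MHz mod fs = 16.14 MHz.
16.14 MHz > fs/2 = 11.92 MHz, folds to fs − 16.14 MHz = 7.7 MHz.
Distinct values: {0.06 MHz, 1.08 MHz, 7.7 MHz, 10.24 MHz, 11.2 MHz}.

0.06 MHz, 1.08 MHz, 7.7 MHz, 10.24 MHz, 11.2 MHz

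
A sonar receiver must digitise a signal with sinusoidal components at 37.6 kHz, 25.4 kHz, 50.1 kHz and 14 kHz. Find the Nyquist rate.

100.2 kHz

Highest-frequency component: 50.1 kHz.
Nyquist rate = 2 × 50.1 kHz = 100.2 kHz.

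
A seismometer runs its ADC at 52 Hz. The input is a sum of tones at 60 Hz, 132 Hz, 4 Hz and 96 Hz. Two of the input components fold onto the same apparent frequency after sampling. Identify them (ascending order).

60 Hz, 96 Hz

fs/2 = 26 Hz.
60 Hz mod fs = 8 Hz.
8 Hz ≤ fs/2 = 26 Hz, appears at 8 Hz.
132 Hz mod fs = 28 Hz.
28 Hz > fs/2 = 26 Hz, folds to fs − 28 Hz = 24 Hz.
4 Hz ≤ fs/2 = 26 Hz, passes unchanged.
96 Hz mod fs = 44 Hz.
44 Hz > fs/2 = 26 Hz, folds to fs − 44 Hz = 8 Hz.
60 Hz and 96 Hz both map to 8 Hz.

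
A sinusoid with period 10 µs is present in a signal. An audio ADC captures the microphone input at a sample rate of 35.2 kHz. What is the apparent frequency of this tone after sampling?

T = 10 µs → f = 1/T = 100 kHz.
100 kHz mod fs = 29.6 kHz.
29.6 kHz > fs/2 = 17.6 kHz, folds to fs − 29.6 kHz = 5.6 kHz.

5.6 kHz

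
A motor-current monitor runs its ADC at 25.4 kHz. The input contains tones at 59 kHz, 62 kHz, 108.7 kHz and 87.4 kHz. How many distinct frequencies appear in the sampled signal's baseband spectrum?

fs/2 = 12.7 kHz.
59 kHz mod fs = 8.2 kHz.
8.2 kHz ≤ fs/2 = 12.7 kHz, appears at 8.2 kHz.
62 kHz mod fs = 11.2 kHz.
11.2 kHz ≤ fs/2 = 12.7 kHz, appears at 11.2 kHz.
108.7 kHz mod fs = 7.1 kHz.
7.1 kHz ≤ fs/2 = 12.7 kHz, appears at 7.1 kHz.
87.4 kHz mod fs = 11.2 kHz.
11.2 kHz ≤ fs/2 = 12.7 kHz, appears at 11.2 kHz.
Distinct values: {7.1 kHz, 8.2 kHz, 11.2 kHz} → 3.

3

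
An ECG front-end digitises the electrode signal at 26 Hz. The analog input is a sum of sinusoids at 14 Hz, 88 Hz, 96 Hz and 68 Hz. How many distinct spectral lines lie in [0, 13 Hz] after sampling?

fs/2 = 13 Hz.
14 Hz > fs/2 = 13 Hz, folds to fs − 14 Hz = 12 Hz.
88 Hz mod fs = 10 Hz.
10 Hz ≤ fs/2 = 13 Hz, appears at 10 Hz.
96 Hz mod fs = 18 Hz.
18 Hz > fs/2 = 13 Hz, folds to fs − 18 Hz = 8 Hz.
68 Hz mod fs = 16 Hz.
16 Hz > fs/2 = 13 Hz, folds to fs − 16 Hz = 10 Hz.
Distinct values: {8 Hz, 10 Hz, 12 Hz} → 3.

3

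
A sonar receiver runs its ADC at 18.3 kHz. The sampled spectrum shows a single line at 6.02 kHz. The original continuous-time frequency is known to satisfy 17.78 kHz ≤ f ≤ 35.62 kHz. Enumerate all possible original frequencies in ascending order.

24.32 kHz, 30.58 kHz

Frequencies that alias to 6.02 kHz are k·fs ± 6.02 kHz for integer k ≥ 0.
k=0: 6.02 kHz.
k=1: 12.28 kHz, 24.32 kHz.
k=2: 30.58 kHz, 42.62 kHz.
k=3: 48.88 kHz, 60.92 kHz.
Within [17.78 kHz, 35.62 kHz]: 24.32 kHz, 30.58 kHz.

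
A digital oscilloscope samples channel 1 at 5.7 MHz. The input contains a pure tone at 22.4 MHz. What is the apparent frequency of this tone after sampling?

0.4 MHz

22.4 MHz mod fs = 5.3 MHz.
5.3 MHz > fs/2 = 2.85 MHz, folds to fs − 5.3 MHz = 0.4 MHz.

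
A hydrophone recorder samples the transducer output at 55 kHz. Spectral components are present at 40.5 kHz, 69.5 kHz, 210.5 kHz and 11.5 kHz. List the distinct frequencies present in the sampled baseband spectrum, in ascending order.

fs/2 = 27.5 kHz.
40.5 kHz > fs/2 = 27.5 kHz, folds to fs − 40.5 kHz = 14.5 kHz.
69.5 kHz mod fs = 14.5 kHz.
14.5 kHz ≤ fs/2 = 27.5 kHz, appears at 14.5 kHz.
210.5 kHz mod fs = 45.5 kHz.
45.5 kHz > fs/2 = 27.5 kHz, folds to fs − 45.5 kHz = 9.5 kHz.
11.5 kHz ≤ fs/2 = 27.5 kHz, passes unchanged.
Distinct values: {9.5 kHz, 11.5 kHz, 14.5 kHz}.

9.5 kHz, 11.5 kHz, 14.5 kHz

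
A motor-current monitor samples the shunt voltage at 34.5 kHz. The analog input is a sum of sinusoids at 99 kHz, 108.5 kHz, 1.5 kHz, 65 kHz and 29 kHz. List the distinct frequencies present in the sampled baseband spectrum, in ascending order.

fs/2 = 17.25 kHz.
99 kHz mod fs = 30 kHz.
30 kHz > fs/2 = 17.25 kHz, folds to fs − 30 kHz = 4.5 kHz.
108.5 kHz mod fs = 5 kHz.
5 kHz ≤ fs/2 = 17.25 kHz, appears at 5 kHz.
1.5 kHz ≤ fs/2 = 17.25 kHz, passes unchanged.
65 kHz mod fs = 30.5 kHz.
30.5 kHz > fs/2 = 17.25 kHz, folds to fs − 30.5 kHz = 4 kHz.
29 kHz > fs/2 = 17.25 kHz, folds to fs − 29 kHz = 5.5 kHz.
Distinct values: {1.5 kHz, 4 kHz, 4.5 kHz, 5 kHz, 5.5 kHz}.

1.5 kHz, 4 kHz, 4.5 kHz, 5 kHz, 5.5 kHz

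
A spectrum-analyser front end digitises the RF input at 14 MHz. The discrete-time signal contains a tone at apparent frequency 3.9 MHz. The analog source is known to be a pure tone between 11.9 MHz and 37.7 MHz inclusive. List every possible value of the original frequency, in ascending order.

Frequencies that alias to 3.9 MHz are k·fs ± 3.9 MHz for integer k ≥ 0.
k=0: 3.9 MHz.
k=1: 10.1 MHz, 17.9 MHz.
k=2: 24.1 MHz, 31.9 MHz.
k=3: 38.1 MHz, 45.9 MHz.
Within [11.9 MHz, 37.7 MHz]: 17.9 MHz, 24.1 MHz, 31.9 MHz.

17.9 MHz, 24.1 MHz, 31.9 MHz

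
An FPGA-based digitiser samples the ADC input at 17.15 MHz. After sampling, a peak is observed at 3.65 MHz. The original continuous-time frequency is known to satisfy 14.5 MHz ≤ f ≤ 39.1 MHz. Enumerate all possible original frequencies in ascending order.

20.8 MHz, 30.65 MHz, 37.95 MHz

Frequencies that alias to 3.65 MHz are k·fs ± 3.65 MHz for integer k ≥ 0.
k=0: 3.65 MHz.
k=1: 13.5 MHz, 20.8 MHz.
k=2: 30.65 MHz, 37.95 MHz.
k=3: 47.8 MHz, 55.1 MHz.
Within [14.5 MHz, 39.1 MHz]: 20.8 MHz, 30.65 MHz, 37.95 MHz.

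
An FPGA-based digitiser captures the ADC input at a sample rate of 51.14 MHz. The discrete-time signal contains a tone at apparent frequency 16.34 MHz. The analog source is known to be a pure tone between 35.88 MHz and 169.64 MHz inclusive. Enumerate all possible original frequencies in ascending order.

67.48 MHz, 85.94 MHz, 118.62 MHz, 137.08 MHz

Frequencies that alias to 16.34 MHz are k·fs ± 16.34 MHz for integer k ≥ 0.
k=0: 16.34 MHz.
k=1: 34.8 MHz, 67.48 MHz.
k=2: 85.94 MHz, 118.62 MHz.
k=3: 137.08 MHz, 169.76 MHz.
k=4: 188.22 MHz, 220.9 MHz.
Within [35.88 MHz, 169.64 MHz]: 67.48 MHz, 85.94 MHz, 118.62 MHz, 137.08 MHz.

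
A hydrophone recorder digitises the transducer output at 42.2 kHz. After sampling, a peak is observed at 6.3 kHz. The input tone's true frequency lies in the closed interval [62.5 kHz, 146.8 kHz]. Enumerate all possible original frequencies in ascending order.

78.1 kHz, 90.7 kHz, 120.3 kHz, 132.9 kHz

Frequencies that alias to 6.3 kHz are k·fs ± 6.3 kHz for integer k ≥ 0.
k=0: 6.3 kHz.
k=1: 35.9 kHz, 48.5 kHz.
k=2: 78.1 kHz, 90.7 kHz.
k=3: 120.3 kHz, 132.9 kHz.
k=4: 162.5 kHz, 175.1 kHz.
Within [62.5 kHz, 146.8 kHz]: 78.1 kHz, 90.7 kHz, 120.3 kHz, 132.9 kHz.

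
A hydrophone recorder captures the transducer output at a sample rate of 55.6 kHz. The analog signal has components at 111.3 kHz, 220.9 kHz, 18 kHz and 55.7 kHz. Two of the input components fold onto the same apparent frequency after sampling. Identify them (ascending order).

55.7 kHz, 111.3 kHz

fs/2 = 27.8 kHz.
111.3 kHz mod fs = 0.1 kHz.
0.1 kHz ≤ fs/2 = 27.8 kHz, appears at 0.1 kHz.
220.9 kHz mod fs = 54.1 kHz.
54.1 kHz > fs/2 = 27.8 kHz, folds to fs − 54.1 kHz = 1.5 kHz.
18 kHz ≤ fs/2 = 27.8 kHz, passes unchanged.
55.7 kHz mod fs = 0.1 kHz.
0.1 kHz ≤ fs/2 = 27.8 kHz, appears at 0.1 kHz.
55.7 kHz and 111.3 kHz both map to 0.1 kHz.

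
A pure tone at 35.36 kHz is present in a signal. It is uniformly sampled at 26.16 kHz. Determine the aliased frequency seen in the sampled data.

35.36 kHz mod fs = 9.2 kHz.
9.2 kHz ≤ fs/2 = 13.08 kHz, appears at 9.2 kHz.

9.2 kHz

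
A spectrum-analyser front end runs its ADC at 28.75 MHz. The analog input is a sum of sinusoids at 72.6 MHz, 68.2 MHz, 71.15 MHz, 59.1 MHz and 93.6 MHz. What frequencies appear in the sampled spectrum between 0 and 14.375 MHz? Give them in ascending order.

1.6 MHz, 7.35 MHz, 10.7 MHz, 13.65 MHz

fs/2 = 14.375 MHz.
72.6 MHz mod fs = 15.1 MHz.
15.1 MHz > fs/2 = 14.375 MHz, folds to fs − 15.1 MHz = 13.65 MHz.
68.2 MHz mod fs = 10.7 MHz.
10.7 MHz ≤ fs/2 = 14.375 MHz, appears at 10.7 MHz.
71.15 MHz mod fs = 13.65 MHz.
13.65 MHz ≤ fs/2 = 14.375 MHz, appears at 13.65 MHz.
59.1 MHz mod fs = 1.6 MHz.
1.6 MHz ≤ fs/2 = 14.375 MHz, appears at 1.6 MHz.
93.6 MHz mod fs = 7.35 MHz.
7.35 MHz ≤ fs/2 = 14.375 MHz, appears at 7.35 MHz.
Distinct values: {1.6 MHz, 7.35 MHz, 10.7 MHz, 13.65 MHz}.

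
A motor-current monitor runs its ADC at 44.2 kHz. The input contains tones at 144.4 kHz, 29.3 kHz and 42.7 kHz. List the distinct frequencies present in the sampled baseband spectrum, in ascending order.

1.5 kHz, 11.8 kHz, 14.9 kHz

fs/2 = 22.1 kHz.
144.4 kHz mod fs = 11.8 kHz.
11.8 kHz ≤ fs/2 = 22.1 kHz, appears at 11.8 kHz.
29.3 kHz > fs/2 = 22.1 kHz, folds to fs − 29.3 kHz = 14.9 kHz.
42.7 kHz > fs/2 = 22.1 kHz, folds to fs − 42.7 kHz = 1.5 kHz.
Distinct values: {1.5 kHz, 11.8 kHz, 14.9 kHz}.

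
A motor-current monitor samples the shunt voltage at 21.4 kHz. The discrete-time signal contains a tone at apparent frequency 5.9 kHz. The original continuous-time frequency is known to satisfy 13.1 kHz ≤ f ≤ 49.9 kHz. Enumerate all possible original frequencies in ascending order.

15.5 kHz, 27.3 kHz, 36.9 kHz, 48.7 kHz

Frequencies that alias to 5.9 kHz are k·fs ± 5.9 kHz for integer k ≥ 0.
k=0: 5.9 kHz.
k=1: 15.5 kHz, 27.3 kHz.
k=2: 36.9 kHz, 48.7 kHz.
k=3: 58.3 kHz, 70.1 kHz.
Within [13.1 kHz, 49.9 kHz]: 15.5 kHz, 27.3 kHz, 36.9 kHz, 48.7 kHz.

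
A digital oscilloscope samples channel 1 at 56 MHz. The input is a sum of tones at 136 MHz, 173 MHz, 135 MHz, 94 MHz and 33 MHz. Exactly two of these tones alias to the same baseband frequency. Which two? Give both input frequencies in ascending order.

33 MHz, 135 MHz

fs/2 = 28 MHz.
136 MHz mod fs = 24 MHz.
24 MHz ≤ fs/2 = 28 MHz, appears at 24 MHz.
173 MHz mod fs = 5 MHz.
5 MHz ≤ fs/2 = 28 MHz, appears at 5 MHz.
135 MHz mod fs = 23 MHz.
23 MHz ≤ fs/2 = 28 MHz, appears at 23 MHz.
94 MHz mod fs = 38 MHz.
38 MHz > fs/2 = 28 MHz, folds to fs − 38 MHz = 18 MHz.
33 MHz > fs/2 = 28 MHz, folds to fs − 33 MHz = 23 MHz.
33 MHz and 135 MHz both map to 23 MHz.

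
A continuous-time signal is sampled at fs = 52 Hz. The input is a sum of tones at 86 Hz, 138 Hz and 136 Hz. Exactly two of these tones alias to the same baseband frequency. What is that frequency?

fs/2 = 26 Hz.
86 Hz mod fs = 34 Hz.
34 Hz > fs/2 = 26 Hz, folds to fs − 34 Hz = 18 Hz.
138 Hz mod fs = 34 Hz.
34 Hz > fs/2 = 26 Hz, folds to fs − 34 Hz = 18 Hz.
136 Hz mod fs = 32 Hz.
32 Hz > fs/2 = 26 Hz, folds to fs − 32 Hz = 20 Hz.
86 Hz and 138 Hz both map to 18 Hz.

18 Hz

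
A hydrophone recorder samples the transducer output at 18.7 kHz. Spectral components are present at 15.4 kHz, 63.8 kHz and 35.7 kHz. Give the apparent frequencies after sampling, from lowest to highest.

fs/2 = 9.35 kHz.
15.4 kHz > fs/2 = 9.35 kHz, folds to fs − 15.4 kHz = 3.3 kHz.
63.8 kHz mod fs = 7.7 kHz.
7.7 kHz ≤ fs/2 = 9.35 kHz, appears at 7.7 kHz.
35.7 kHz mod fs = 17 kHz.
17 kHz > fs/2 = 9.35 kHz, folds to fs − 17 kHz = 1.7 kHz.
Distinct values: {1.7 kHz, 3.3 kHz, 7.7 kHz}.

1.7 kHz, 3.3 kHz, 7.7 kHz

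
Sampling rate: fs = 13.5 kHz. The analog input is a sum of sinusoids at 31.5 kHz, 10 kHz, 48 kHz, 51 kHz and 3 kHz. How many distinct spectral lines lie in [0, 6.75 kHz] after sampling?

4

fs/2 = 6.75 kHz.
31.5 kHz mod fs = 4.5 kHz.
4.5 kHz ≤ fs/2 = 6.75 kHz, appears at 4.5 kHz.
10 kHz > fs/2 = 6.75 kHz, folds to fs − 10 kHz = 3.5 kHz.
48 kHz mod fs = 7.5 kHz.
7.5 kHz > fs/2 = 6.75 kHz, folds to fs − 7.5 kHz = 6 kHz.
51 kHz mod fs = 10.5 kHz.
10.5 kHz > fs/2 = 6.75 kHz, folds to fs − 10.5 kHz = 3 kHz.
3 kHz ≤ fs/2 = 6.75 kHz, passes unchanged.
Distinct values: {3 kHz, 3.5 kHz, 4.5 kHz, 6 kHz} → 4.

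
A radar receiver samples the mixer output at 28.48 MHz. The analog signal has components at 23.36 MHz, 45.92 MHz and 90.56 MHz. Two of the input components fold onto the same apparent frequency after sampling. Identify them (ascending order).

fs/2 = 14.24 MHz.
23.36 MHz > fs/2 = 14.24 MHz, folds to fs − 23.36 MHz = 5.12 MHz.
45.92 MHz mod fs = 17.44 MHz.
17.44 MHz > fs/2 = 14.24 MHz, folds to fs − 17.44 MHz = 11.04 MHz.
90.56 MHz mod fs = 5.12 MHz.
5.12 MHz ≤ fs/2 = 14.24 MHz, appears at 5.12 MHz.
23.36 MHz and 90.56 MHz both map to 5.12 MHz.

23.36 MHz, 90.56 MHz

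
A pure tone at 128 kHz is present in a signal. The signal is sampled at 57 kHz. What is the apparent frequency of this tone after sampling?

14 kHz

128 kHz mod fs = 14 kHz.
14 kHz ≤ fs/2 = 28.5 kHz, appears at 14 kHz.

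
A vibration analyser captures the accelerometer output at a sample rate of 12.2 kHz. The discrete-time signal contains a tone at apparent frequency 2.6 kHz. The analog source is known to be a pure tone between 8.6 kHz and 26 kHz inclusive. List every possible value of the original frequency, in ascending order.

Frequencies that alias to 2.6 kHz are k·fs ± 2.6 kHz for integer k ≥ 0.
k=0: 2.6 kHz.
k=1: 9.6 kHz, 14.8 kHz.
k=2: 21.8 kHz, 27 kHz.
k=3: 34 kHz, 39.2 kHz.
Within [8.6 kHz, 26 kHz]: 9.6 kHz, 14.8 kHz, 21.8 kHz.

9.6 kHz, 14.8 kHz, 21.8 kHz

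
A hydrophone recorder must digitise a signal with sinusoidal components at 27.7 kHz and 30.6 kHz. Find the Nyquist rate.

Highest-frequency component: 30.6 kHz.
Nyquist rate = 2 × 30.6 kHz = 61.2 kHz.

61.2 kHz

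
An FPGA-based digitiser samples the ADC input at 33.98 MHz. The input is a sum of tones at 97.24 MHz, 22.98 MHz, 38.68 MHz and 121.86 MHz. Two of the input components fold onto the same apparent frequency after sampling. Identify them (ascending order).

38.68 MHz, 97.24 MHz

fs/2 = 16.99 MHz.
97.24 MHz mod fs = 29.28 MHz.
29.28 MHz > fs/2 = 16.99 MHz, folds to fs − 29.28 MHz = 4.7 MHz.
22.98 MHz > fs/2 = 16.99 MHz, folds to fs − 22.98 MHz = 11 MHz.
38.68 MHz mod fs = 4.7 MHz.
4.7 MHz ≤ fs/2 = 16.99 MHz, appears at 4.7 MHz.
121.86 MHz mod fs = 19.92 MHz.
19.92 MHz > fs/2 = 16.99 MHz, folds to fs − 19.92 MHz = 14.06 MHz.
38.68 MHz and 97.24 MHz both map to 4.7 MHz.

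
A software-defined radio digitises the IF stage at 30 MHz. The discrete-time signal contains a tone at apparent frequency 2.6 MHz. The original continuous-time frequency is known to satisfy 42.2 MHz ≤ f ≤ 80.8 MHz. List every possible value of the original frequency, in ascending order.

Frequencies that alias to 2.6 MHz are k·fs ± 2.6 MHz for integer k ≥ 0.
k=0: 2.6 MHz.
k=1: 27.4 MHz, 32.6 MHz.
k=2: 57.4 MHz, 62.6 MHz.
k=3: 87.4 MHz, 92.6 MHz.
Within [42.2 MHz, 80.8 MHz]: 57.4 MHz, 62.6 MHz.

57.4 MHz, 62.6 MHz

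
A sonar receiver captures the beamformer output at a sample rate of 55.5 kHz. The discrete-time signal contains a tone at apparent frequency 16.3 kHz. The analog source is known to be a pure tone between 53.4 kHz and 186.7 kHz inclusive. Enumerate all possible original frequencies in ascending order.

Frequencies that alias to 16.3 kHz are k·fs ± 16.3 kHz for integer k ≥ 0.
k=0: 16.3 kHz.
k=1: 39.2 kHz, 71.8 kHz.
k=2: 94.7 kHz, 127.3 kHz.
k=3: 150.2 kHz, 182.8 kHz.
k=4: 205.7 kHz, 238.3 kHz.
Within [53.4 kHz, 186.7 kHz]: 71.8 kHz, 94.7 kHz, 127.3 kHz, 150.2 kHz, 182.8 kHz.

71.8 kHz, 94.7 kHz, 127.3 kHz, 150.2 kHz, 182.8 kHz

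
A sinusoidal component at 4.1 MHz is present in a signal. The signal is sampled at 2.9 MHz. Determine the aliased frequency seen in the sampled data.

1.2 MHz

4.1 MHz mod fs = 1.2 MHz.
1.2 MHz ≤ fs/2 = 1.45 MHz, appears at 1.2 MHz.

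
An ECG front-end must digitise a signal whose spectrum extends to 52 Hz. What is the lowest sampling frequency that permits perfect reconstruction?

104 Hz

Nyquist rate = 2 × 52 Hz = 104 Hz.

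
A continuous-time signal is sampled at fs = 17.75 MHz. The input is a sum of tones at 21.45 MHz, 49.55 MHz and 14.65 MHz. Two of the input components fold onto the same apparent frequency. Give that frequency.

3.7 MHz

fs/2 = 8.875 MHz.
21.45 MHz mod fs = 3.7 MHz.
3.7 MHz ≤ fs/2 = 8.875 MHz, appears at 3.7 MHz.
49.55 MHz mod fs = 14.05 MHz.
14.05 MHz > fs/2 = 8.875 MHz, folds to fs − 14.05 MHz = 3.7 MHz.
14.65 MHz > fs/2 = 8.875 MHz, folds to fs − 14.65 MHz = 3.1 MHz.
21.45 MHz and 49.55 MHz both map to 3.7 MHz.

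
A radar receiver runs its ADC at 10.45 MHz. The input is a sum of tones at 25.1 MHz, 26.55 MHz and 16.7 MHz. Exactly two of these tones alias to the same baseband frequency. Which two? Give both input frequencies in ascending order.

fs/2 = 5.225 MHz.
25.1 MHz mod fs = 4.2 MHz.
4.2 MHz ≤ fs/2 = 5.225 MHz, appears at 4.2 MHz.
26.55 MHz mod fs = 5.65 MHz.
5.65 MHz > fs/2 = 5.225 MHz, folds to fs − 5.65 MHz = 4.8 MHz.
16.7 MHz mod fs = 6.25 MHz.
6.25 MHz > fs/2 = 5.225 MHz, folds to fs − 6.25 MHz = 4.2 MHz.
16.7 MHz and 25.1 MHz both map to 4.2 MHz.

16.7 MHz, 25.1 MHz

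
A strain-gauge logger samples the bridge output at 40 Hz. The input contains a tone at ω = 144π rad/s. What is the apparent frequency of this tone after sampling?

8 Hz

ω = 144π rad/s → f = ω/(2π) = 72 Hz.
72 Hz mod fs = 32 Hz.
32 Hz > fs/2 = 20 Hz, folds to fs − 32 Hz = 8 Hz.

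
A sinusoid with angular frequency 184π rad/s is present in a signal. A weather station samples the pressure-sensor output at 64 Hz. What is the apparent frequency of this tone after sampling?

28 Hz

ω = 184π rad/s → f = ω/(2π) = 92 Hz.
92 Hz mod fs = 28 Hz.
28 Hz ≤ fs/2 = 32 Hz, appears at 28 Hz.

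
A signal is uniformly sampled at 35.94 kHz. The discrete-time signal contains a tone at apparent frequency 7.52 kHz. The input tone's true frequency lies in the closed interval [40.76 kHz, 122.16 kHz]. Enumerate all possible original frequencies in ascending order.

Frequencies that alias to 7.52 kHz are k·fs ± 7.52 kHz for integer k ≥ 0.
k=0: 7.52 kHz.
k=1: 28.42 kHz, 43.46 kHz.
k=2: 64.36 kHz, 79.4 kHz.
k=3: 100.3 kHz, 115.34 kHz.
k=4: 136.24 kHz, 151.28 kHz.
Within [40.76 kHz, 122.16 kHz]: 43.46 kHz, 64.36 kHz, 79.4 kHz, 100.3 kHz, 115.34 kHz.

43.46 kHz, 64.36 kHz, 79.4 kHz, 100.3 kHz, 115.34 kHz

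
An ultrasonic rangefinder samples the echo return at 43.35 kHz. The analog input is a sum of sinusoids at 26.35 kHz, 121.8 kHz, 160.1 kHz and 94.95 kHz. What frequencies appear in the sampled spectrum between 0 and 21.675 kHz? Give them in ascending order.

fs/2 = 21.675 kHz.
26.35 kHz > fs/2 = 21.675 kHz, folds to fs − 26.35 kHz = 17 kHz.
121.8 kHz mod fs = 35.1 kHz.
35.1 kHz > fs/2 = 21.675 kHz, folds to fs − 35.1 kHz = 8.25 kHz.
160.1 kHz mod fs = 30.05 kHz.
30.05 kHz > fs/2 = 21.675 kHz, folds to fs − 30.05 kHz = 13.3 kHz.
94.95 kHz mod fs = 8.25 kHz.
8.25 kHz ≤ fs/2 = 21.675 kHz, appears at 8.25 kHz.
Distinct values: {8.25 kHz, 13.3 kHz, 17 kHz}.

8.25 kHz, 13.3 kHz, 17 kHz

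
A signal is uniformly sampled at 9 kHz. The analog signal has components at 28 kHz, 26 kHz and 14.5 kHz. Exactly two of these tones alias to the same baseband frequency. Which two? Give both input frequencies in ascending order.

26 kHz, 28 kHz

fs/2 = 4.5 kHz.
28 kHz mod fs = 1 kHz.
1 kHz ≤ fs/2 = 4.5 kHz, appears at 1 kHz.
26 kHz mod fs = 8 kHz.
8 kHz > fs/2 = 4.5 kHz, folds to fs − 8 kHz = 1 kHz.
14.5 kHz mod fs = 5.5 kHz.
5.5 kHz > fs/2 = 4.5 kHz, folds to fs − 5.5 kHz = 3.5 kHz.
26 kHz and 28 kHz both map to 1 kHz.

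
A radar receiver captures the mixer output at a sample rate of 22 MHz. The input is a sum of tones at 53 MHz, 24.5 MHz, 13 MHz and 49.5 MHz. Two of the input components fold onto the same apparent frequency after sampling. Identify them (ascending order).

fs/2 = 11 MHz.
53 MHz mod fs = 9 MHz.
9 MHz ≤ fs/2 = 11 MHz, appears at 9 MHz.
24.5 MHz mod fs = 2.5 MHz.
2.5 MHz ≤ fs/2 = 11 MHz, appears at 2.5 MHz.
13 MHz > fs/2 = 11 MHz, folds to fs − 13 MHz = 9 MHz.
49.5 MHz mod fs = 5.5 MHz.
5.5 MHz ≤ fs/2 = 11 MHz, appears at 5.5 MHz.
13 MHz and 53 MHz both map to 9 MHz.

13 MHz, 53 MHz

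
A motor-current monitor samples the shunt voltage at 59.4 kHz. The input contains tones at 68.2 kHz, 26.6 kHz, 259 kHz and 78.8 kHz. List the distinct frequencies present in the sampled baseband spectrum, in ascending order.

8.8 kHz, 19.4 kHz, 21.4 kHz, 26.6 kHz

fs/2 = 29.7 kHz.
68.2 kHz mod fs = 8.8 kHz.
8.8 kHz ≤ fs/2 = 29.7 kHz, appears at 8.8 kHz.
26.6 kHz ≤ fs/2 = 29.7 kHz, passes unchanged.
259 kHz mod fs = 21.4 kHz.
21.4 kHz ≤ fs/2 = 29.7 kHz, appears at 21.4 kHz.
78.8 kHz mod fs = 19.4 kHz.
19.4 kHz ≤ fs/2 = 29.7 kHz, appears at 19.4 kHz.
Distinct values: {8.8 kHz, 19.4 kHz, 21.4 kHz, 26.6 kHz}.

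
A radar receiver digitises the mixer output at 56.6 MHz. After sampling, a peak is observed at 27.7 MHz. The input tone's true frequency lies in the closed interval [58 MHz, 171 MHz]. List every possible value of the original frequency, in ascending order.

84.3 MHz, 85.5 MHz, 140.9 MHz, 142.1 MHz

Frequencies that alias to 27.7 MHz are k·fs ± 27.7 MHz for integer k ≥ 0.
k=0: 27.7 MHz.
k=1: 28.9 MHz, 84.3 MHz.
k=2: 85.5 MHz, 140.9 MHz.
k=3: 142.1 MHz, 197.5 MHz.
k=4: 198.7 MHz, 254.1 MHz.
Within [58 MHz, 171 MHz]: 84.3 MHz, 85.5 MHz, 140.9 MHz, 142.1 MHz.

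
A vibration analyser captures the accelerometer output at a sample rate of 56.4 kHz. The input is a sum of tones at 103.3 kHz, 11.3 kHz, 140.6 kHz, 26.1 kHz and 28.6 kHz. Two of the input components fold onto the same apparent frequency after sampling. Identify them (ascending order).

28.6 kHz, 140.6 kHz

fs/2 = 28.2 kHz.
103.3 kHz mod fs = 46.9 kHz.
46.9 kHz > fs/2 = 28.2 kHz, folds to fs − 46.9 kHz = 9.5 kHz.
11.3 kHz ≤ fs/2 = 28.2 kHz, passes unchanged.
140.6 kHz mod fs = 27.8 kHz.
27.8 kHz ≤ fs/2 = 28.2 kHz, appears at 27.8 kHz.
26.1 kHz ≤ fs/2 = 28.2 kHz, passes unchanged.
28.6 kHz > fs/2 = 28.2 kHz, folds to fs − 28.6 kHz = 27.8 kHz.
28.6 kHz and 140.6 kHz both map to 27.8 kHz.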